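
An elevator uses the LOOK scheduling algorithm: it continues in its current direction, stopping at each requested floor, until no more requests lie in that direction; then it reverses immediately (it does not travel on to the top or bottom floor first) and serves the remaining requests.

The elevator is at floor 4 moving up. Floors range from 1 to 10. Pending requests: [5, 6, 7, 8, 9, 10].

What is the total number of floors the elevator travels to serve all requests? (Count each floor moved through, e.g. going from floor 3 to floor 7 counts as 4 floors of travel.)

Answer: 6

Derivation:
Start at floor 4 moving up, LOOK stop order: [5, 6, 7, 8, 9, 10]
  4 → 5: |5-4| = 1, total = 1
  5 → 6: |6-5| = 1, total = 2
  6 → 7: |7-6| = 1, total = 3
  7 → 8: |8-7| = 1, total = 4
  8 → 9: |9-8| = 1, total = 5
  9 → 10: |10-9| = 1, total = 6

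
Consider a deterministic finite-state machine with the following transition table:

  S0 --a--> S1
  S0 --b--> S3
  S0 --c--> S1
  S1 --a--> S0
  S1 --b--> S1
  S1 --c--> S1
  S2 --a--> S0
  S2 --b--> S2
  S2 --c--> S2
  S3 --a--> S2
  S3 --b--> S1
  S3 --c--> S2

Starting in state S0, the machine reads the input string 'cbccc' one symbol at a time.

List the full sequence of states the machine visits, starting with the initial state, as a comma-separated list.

Start: S0
  read 'c': S0 --c--> S1
  read 'b': S1 --b--> S1
  read 'c': S1 --c--> S1
  read 'c': S1 --c--> S1
  read 'c': S1 --c--> S1

Answer: S0, S1, S1, S1, S1, S1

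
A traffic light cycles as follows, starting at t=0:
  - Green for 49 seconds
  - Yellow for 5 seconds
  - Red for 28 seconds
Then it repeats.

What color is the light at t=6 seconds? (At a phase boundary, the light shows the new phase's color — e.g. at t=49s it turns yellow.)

Cycle length = 49 + 5 + 28 = 82s
t = 6, phase_t = 6 mod 82 = 6
6 < 49 (green end) → GREEN

Answer: green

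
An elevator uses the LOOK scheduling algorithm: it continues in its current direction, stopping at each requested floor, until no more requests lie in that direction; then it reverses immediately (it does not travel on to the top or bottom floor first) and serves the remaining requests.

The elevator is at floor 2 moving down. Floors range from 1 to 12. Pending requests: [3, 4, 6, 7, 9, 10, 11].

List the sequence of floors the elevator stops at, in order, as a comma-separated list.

Answer: 3, 4, 6, 7, 9, 10, 11

Derivation:
Current: 2, moving DOWN
Serve below first (descending): []
Then reverse, serve above (ascending): [3, 4, 6, 7, 9, 10, 11]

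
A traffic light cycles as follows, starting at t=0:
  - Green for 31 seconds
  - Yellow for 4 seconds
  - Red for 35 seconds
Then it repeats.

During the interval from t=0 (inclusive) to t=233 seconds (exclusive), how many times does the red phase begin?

Answer: 3

Derivation:
Cycle = 31+4+35 = 70s
red phase starts at t = k*70 + 35 for k=0,1,2,...
Need k*70+35 < 233 → k < 2.829
k ∈ {0, ..., 2} → 3 starts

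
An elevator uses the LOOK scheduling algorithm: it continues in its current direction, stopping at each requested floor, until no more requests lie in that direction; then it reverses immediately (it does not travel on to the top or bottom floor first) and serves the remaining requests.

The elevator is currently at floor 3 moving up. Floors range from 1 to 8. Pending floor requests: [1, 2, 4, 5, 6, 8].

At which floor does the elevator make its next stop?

Answer: 4

Derivation:
Current floor: 3, direction: up
Requests above: [4, 5, 6, 8]
Requests below: [1, 2]
Moving up and requests lie above → nearest above is min([4, 5, 6, 8]) = 4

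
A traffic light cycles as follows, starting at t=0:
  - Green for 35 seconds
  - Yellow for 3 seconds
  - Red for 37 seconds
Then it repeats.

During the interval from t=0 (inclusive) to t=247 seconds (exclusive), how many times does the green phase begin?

Cycle = 35+3+37 = 75s
green phase starts at t = k*75 + 0 for k=0,1,2,...
Need k*75+0 < 247 → k < 3.293
k ∈ {0, ..., 3} → 4 starts

Answer: 4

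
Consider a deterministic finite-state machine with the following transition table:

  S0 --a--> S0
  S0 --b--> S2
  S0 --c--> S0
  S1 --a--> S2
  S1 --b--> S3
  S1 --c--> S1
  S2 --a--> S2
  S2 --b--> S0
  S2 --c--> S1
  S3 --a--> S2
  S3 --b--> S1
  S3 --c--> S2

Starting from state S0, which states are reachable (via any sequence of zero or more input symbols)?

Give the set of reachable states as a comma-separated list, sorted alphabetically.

BFS from S0:
  visit S0: S0--a-->S0 (seen), S0--b-->S2 (new), S0--c-->S0 (seen)
  visit S2: S2--a-->S2 (seen), S2--b-->S0 (seen), S2--c-->S1 (new)
  visit S1: S1--a-->S2 (seen), S1--b-->S3 (new), S1--c-->S1 (seen)
  visit S3: S3--a-->S2 (seen), S3--b-->S1 (seen), S3--c-->S2 (seen)

Answer: S0, S1, S2, S3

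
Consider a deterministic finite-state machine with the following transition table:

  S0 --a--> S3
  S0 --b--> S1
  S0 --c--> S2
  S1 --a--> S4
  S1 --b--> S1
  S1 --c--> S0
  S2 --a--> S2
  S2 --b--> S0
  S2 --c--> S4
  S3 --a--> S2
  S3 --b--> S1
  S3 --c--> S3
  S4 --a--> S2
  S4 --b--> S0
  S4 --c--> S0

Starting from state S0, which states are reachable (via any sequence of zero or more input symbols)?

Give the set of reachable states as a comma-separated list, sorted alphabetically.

Answer: S0, S1, S2, S3, S4

Derivation:
BFS from S0:
  visit S0: S0--a-->S3 (new), S0--b-->S1 (new), S0--c-->S2 (new)
  visit S3: S3--a-->S2 (seen), S3--b-->S1 (seen), S3--c-->S3 (seen)
  visit S1: S1--a-->S4 (new), S1--b-->S1 (seen), S1--c-->S0 (seen)
  visit S2: S2--a-->S2 (seen), S2--b-->S0 (seen), S2--c-->S4 (seen)
  visit S4: S4--a-->S2 (seen), S4--b-->S0 (seen), S4--c-->S0 (seen)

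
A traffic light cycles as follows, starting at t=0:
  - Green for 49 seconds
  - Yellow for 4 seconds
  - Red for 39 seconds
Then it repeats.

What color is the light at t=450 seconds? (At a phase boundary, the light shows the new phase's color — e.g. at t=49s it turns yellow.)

Answer: red

Derivation:
Cycle length = 49 + 4 + 39 = 92s
t = 450, phase_t = 450 mod 92 = 82
82 >= 53 → RED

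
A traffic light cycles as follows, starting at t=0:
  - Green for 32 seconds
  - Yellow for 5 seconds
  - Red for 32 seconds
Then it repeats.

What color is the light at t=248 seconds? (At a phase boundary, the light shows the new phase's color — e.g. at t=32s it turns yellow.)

Answer: red

Derivation:
Cycle length = 32 + 5 + 32 = 69s
t = 248, phase_t = 248 mod 69 = 41
41 >= 37 → RED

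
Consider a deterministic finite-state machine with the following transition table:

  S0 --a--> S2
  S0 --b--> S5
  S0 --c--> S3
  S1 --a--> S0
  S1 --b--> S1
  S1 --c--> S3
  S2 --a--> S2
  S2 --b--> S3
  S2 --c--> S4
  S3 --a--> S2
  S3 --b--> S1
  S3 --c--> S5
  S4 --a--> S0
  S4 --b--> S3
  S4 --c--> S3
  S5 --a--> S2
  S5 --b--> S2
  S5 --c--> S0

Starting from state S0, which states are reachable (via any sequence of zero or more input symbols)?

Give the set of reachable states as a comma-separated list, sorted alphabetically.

Answer: S0, S1, S2, S3, S4, S5

Derivation:
BFS from S0:
  visit S0: S0--a-->S2 (new), S0--b-->S5 (new), S0--c-->S3 (new)
  visit S2: S2--a-->S2 (seen), S2--b-->S3 (seen), S2--c-->S4 (new)
  visit S5: S5--a-->S2 (seen), S5--b-->S2 (seen), S5--c-->S0 (seen)
  visit S3: S3--a-->S2 (seen), S3--b-->S1 (new), S3--c-->S5 (seen)
  visit S4: S4--a-->S0 (seen), S4--b-->S3 (seen), S4--c-->S3 (seen)
  visit S1: S1--a-->S0 (seen), S1--b-->S1 (seen), S1--c-->S3 (seen)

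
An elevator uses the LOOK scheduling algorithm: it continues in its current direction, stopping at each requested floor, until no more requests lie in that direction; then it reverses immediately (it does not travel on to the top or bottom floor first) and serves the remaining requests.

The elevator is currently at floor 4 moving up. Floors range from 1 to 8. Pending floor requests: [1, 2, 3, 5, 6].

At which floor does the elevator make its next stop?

Answer: 5

Derivation:
Current floor: 4, direction: up
Requests above: [5, 6]
Requests below: [1, 2, 3]
Moving up and requests lie above → nearest above is min([5, 6]) = 5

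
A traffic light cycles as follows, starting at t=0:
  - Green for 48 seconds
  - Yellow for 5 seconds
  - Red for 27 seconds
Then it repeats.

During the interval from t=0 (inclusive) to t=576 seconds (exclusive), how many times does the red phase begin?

Answer: 7

Derivation:
Cycle = 48+5+27 = 80s
red phase starts at t = k*80 + 53 for k=0,1,2,...
Need k*80+53 < 576 → k < 6.537
k ∈ {0, ..., 6} → 7 starts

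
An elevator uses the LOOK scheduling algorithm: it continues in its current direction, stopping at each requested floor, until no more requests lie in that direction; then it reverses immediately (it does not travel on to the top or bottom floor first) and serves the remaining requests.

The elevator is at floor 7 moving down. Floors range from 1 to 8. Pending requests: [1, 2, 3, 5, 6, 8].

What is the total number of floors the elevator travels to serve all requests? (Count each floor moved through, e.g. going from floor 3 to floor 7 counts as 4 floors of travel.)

Start at floor 7 moving down, LOOK stop order: [6, 5, 3, 2, 1, 8]
  7 → 6: |6-7| = 1, total = 1
  6 → 5: |5-6| = 1, total = 2
  5 → 3: |3-5| = 2, total = 4
  3 → 2: |2-3| = 1, total = 5
  2 → 1: |1-2| = 1, total = 6
  1 → 8: |8-1| = 7, total = 13

Answer: 13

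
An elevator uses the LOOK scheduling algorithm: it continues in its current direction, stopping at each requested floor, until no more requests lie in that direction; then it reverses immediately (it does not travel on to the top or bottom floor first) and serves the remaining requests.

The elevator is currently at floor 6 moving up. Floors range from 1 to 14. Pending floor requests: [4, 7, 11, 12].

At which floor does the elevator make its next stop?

Answer: 7

Derivation:
Current floor: 6, direction: up
Requests above: [7, 11, 12]
Requests below: [4]
Moving up and requests lie above → nearest above is min([7, 11, 12]) = 7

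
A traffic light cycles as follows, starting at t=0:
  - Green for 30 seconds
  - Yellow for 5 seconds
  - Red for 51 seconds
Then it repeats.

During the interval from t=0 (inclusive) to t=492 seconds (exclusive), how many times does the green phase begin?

Cycle = 30+5+51 = 86s
green phase starts at t = k*86 + 0 for k=0,1,2,...
Need k*86+0 < 492 → k < 5.721
k ∈ {0, ..., 5} → 6 starts

Answer: 6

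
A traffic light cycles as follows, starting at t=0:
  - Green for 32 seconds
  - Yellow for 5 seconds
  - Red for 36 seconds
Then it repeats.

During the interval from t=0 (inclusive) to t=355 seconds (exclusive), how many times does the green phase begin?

Answer: 5

Derivation:
Cycle = 32+5+36 = 73s
green phase starts at t = k*73 + 0 for k=0,1,2,...
Need k*73+0 < 355 → k < 4.863
k ∈ {0, ..., 4} → 5 starts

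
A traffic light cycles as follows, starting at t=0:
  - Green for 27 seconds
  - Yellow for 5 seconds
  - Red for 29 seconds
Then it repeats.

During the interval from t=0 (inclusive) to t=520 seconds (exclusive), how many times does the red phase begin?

Cycle = 27+5+29 = 61s
red phase starts at t = k*61 + 32 for k=0,1,2,...
Need k*61+32 < 520 → k < 8.000
k ∈ {0, ..., 7} → 8 starts

Answer: 8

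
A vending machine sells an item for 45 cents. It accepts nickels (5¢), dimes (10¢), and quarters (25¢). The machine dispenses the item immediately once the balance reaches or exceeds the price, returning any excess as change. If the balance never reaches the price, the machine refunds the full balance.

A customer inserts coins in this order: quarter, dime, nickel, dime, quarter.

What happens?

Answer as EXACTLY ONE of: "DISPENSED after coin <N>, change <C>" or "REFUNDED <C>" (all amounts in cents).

Answer: DISPENSED after coin 4, change 5

Derivation:
Price: 45¢
Coin 1 (quarter, 25¢): balance = 25¢
Coin 2 (dime, 10¢): balance = 35¢
Coin 3 (nickel, 5¢): balance = 40¢
Coin 4 (dime, 10¢): balance = 50¢
  → balance >= price → DISPENSE, change = 50 - 45 = 5¢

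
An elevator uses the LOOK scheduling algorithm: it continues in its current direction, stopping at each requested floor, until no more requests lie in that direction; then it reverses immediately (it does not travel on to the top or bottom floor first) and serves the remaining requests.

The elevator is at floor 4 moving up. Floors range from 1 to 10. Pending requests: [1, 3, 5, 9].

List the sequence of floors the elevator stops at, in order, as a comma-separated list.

Answer: 5, 9, 3, 1

Derivation:
Current: 4, moving UP
Serve above first (ascending): [5, 9]
Then reverse, serve below (descending): [3, 1]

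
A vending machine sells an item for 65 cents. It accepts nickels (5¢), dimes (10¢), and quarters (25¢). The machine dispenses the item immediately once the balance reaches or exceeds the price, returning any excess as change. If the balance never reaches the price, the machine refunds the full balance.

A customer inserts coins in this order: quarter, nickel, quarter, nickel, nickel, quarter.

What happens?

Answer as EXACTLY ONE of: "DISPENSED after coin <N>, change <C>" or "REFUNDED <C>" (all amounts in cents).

Answer: DISPENSED after coin 5, change 0

Derivation:
Price: 65¢
Coin 1 (quarter, 25¢): balance = 25¢
Coin 2 (nickel, 5¢): balance = 30¢
Coin 3 (quarter, 25¢): balance = 55¢
Coin 4 (nickel, 5¢): balance = 60¢
Coin 5 (nickel, 5¢): balance = 65¢
  → balance >= price → DISPENSE, change = 65 - 65 = 0¢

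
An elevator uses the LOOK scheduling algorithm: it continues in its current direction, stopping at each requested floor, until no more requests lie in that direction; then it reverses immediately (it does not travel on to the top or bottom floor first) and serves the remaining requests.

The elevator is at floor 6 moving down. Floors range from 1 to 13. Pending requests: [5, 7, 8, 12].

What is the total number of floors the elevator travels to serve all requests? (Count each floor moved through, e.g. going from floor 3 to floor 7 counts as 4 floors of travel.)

Start at floor 6 moving down, LOOK stop order: [5, 7, 8, 12]
  6 → 5: |5-6| = 1, total = 1
  5 → 7: |7-5| = 2, total = 3
  7 → 8: |8-7| = 1, total = 4
  8 → 12: |12-8| = 4, total = 8

Answer: 8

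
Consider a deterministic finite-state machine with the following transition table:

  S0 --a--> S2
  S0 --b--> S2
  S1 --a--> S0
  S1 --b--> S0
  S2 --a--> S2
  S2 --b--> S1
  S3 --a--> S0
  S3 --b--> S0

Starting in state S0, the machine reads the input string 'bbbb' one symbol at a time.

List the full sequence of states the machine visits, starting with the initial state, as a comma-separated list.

Answer: S0, S2, S1, S0, S2

Derivation:
Start: S0
  read 'b': S0 --b--> S2
  read 'b': S2 --b--> S1
  read 'b': S1 --b--> S0
  read 'b': S0 --b--> S2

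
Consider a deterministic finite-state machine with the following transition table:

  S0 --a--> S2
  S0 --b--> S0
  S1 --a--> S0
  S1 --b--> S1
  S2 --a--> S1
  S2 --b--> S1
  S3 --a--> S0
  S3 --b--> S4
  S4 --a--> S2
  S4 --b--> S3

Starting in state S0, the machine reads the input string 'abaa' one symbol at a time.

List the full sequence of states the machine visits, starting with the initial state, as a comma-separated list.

Answer: S0, S2, S1, S0, S2

Derivation:
Start: S0
  read 'a': S0 --a--> S2
  read 'b': S2 --b--> S1
  read 'a': S1 --a--> S0
  read 'a': S0 --a--> S2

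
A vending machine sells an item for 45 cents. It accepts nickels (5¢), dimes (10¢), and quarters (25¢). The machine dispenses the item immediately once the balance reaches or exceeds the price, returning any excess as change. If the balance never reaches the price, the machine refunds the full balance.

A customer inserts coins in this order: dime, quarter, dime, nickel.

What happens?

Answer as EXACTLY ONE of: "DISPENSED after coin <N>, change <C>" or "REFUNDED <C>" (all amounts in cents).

Price: 45¢
Coin 1 (dime, 10¢): balance = 10¢
Coin 2 (quarter, 25¢): balance = 35¢
Coin 3 (dime, 10¢): balance = 45¢
  → balance >= price → DISPENSE, change = 45 - 45 = 0¢

Answer: DISPENSED after coin 3, change 0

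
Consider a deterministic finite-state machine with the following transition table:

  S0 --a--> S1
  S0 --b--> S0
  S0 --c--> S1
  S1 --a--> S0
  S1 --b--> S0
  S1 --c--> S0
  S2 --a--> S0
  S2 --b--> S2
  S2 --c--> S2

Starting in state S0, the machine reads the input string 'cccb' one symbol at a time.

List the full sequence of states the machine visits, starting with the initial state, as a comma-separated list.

Start: S0
  read 'c': S0 --c--> S1
  read 'c': S1 --c--> S0
  read 'c': S0 --c--> S1
  read 'b': S1 --b--> S0

Answer: S0, S1, S0, S1, S0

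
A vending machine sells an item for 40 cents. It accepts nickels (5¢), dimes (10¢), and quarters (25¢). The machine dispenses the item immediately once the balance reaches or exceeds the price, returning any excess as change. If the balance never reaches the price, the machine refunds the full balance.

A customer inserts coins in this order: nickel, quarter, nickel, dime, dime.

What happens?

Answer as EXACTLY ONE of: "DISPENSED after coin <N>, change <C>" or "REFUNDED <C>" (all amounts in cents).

Price: 40¢
Coin 1 (nickel, 5¢): balance = 5¢
Coin 2 (quarter, 25¢): balance = 30¢
Coin 3 (nickel, 5¢): balance = 35¢
Coin 4 (dime, 10¢): balance = 45¢
  → balance >= price → DISPENSE, change = 45 - 40 = 5¢

Answer: DISPENSED after coin 4, change 5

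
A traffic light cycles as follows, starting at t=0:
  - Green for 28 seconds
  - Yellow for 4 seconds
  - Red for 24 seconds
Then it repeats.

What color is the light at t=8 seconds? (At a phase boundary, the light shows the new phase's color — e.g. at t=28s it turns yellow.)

Cycle length = 28 + 4 + 24 = 56s
t = 8, phase_t = 8 mod 56 = 8
8 < 28 (green end) → GREEN

Answer: green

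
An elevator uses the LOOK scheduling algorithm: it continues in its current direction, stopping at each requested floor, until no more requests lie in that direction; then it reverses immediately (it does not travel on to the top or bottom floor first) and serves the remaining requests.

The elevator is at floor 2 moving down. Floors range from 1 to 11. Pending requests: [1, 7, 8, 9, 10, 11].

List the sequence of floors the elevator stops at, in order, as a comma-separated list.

Current: 2, moving DOWN
Serve below first (descending): [1]
Then reverse, serve above (ascending): [7, 8, 9, 10, 11]

Answer: 1, 7, 8, 9, 10, 11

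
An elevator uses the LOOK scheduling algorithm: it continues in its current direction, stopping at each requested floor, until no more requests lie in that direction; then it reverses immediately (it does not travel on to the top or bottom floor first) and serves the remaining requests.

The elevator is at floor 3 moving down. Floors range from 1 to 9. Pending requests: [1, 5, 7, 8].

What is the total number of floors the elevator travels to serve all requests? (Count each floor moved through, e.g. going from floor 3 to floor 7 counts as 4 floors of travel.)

Answer: 9

Derivation:
Start at floor 3 moving down, LOOK stop order: [1, 5, 7, 8]
  3 → 1: |1-3| = 2, total = 2
  1 → 5: |5-1| = 4, total = 6
  5 → 7: |7-5| = 2, total = 8
  7 → 8: |8-7| = 1, total = 9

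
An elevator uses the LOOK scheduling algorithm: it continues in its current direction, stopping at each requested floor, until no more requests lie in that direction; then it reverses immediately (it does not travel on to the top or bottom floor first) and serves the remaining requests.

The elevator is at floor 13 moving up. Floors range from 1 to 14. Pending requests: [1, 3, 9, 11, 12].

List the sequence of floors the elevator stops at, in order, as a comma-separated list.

Current: 13, moving UP
Serve above first (ascending): []
Then reverse, serve below (descending): [12, 11, 9, 3, 1]

Answer: 12, 11, 9, 3, 1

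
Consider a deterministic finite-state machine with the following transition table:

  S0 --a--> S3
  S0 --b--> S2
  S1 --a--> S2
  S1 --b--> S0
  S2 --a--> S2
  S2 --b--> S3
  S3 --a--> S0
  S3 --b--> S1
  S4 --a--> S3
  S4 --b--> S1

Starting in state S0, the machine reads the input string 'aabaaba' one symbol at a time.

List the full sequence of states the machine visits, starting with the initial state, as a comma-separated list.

Answer: S0, S3, S0, S2, S2, S2, S3, S0

Derivation:
Start: S0
  read 'a': S0 --a--> S3
  read 'a': S3 --a--> S0
  read 'b': S0 --b--> S2
  read 'a': S2 --a--> S2
  read 'a': S2 --a--> S2
  read 'b': S2 --b--> S3
  read 'a': S3 --a--> S0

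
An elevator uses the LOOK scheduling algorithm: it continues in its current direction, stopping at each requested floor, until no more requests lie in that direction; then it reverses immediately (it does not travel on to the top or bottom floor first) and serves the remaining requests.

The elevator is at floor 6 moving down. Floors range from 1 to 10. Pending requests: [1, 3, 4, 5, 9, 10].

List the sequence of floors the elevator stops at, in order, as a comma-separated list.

Answer: 5, 4, 3, 1, 9, 10

Derivation:
Current: 6, moving DOWN
Serve below first (descending): [5, 4, 3, 1]
Then reverse, serve above (ascending): [9, 10]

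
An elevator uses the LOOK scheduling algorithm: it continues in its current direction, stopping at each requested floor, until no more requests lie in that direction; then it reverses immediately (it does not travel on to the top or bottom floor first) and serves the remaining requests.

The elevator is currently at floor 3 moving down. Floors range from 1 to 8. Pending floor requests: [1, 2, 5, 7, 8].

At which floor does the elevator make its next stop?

Current floor: 3, direction: down
Requests above: [5, 7, 8]
Requests below: [1, 2]
Moving down and requests lie below → nearest below is max([1, 2]) = 2

Answer: 2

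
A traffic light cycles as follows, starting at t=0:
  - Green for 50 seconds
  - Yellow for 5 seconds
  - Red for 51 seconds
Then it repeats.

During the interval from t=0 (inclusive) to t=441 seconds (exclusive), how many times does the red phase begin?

Cycle = 50+5+51 = 106s
red phase starts at t = k*106 + 55 for k=0,1,2,...
Need k*106+55 < 441 → k < 3.642
k ∈ {0, ..., 3} → 4 starts

Answer: 4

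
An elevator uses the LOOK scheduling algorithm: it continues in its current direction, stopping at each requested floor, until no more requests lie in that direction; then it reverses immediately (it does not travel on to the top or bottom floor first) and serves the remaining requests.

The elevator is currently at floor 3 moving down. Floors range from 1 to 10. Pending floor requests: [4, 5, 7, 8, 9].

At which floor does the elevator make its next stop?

Answer: 4

Derivation:
Current floor: 3, direction: down
Requests above: [4, 5, 7, 8, 9]
Requests below: []
Moving down but no requests below → reverse; nearest above is min([4, 5, 7, 8, 9]) = 4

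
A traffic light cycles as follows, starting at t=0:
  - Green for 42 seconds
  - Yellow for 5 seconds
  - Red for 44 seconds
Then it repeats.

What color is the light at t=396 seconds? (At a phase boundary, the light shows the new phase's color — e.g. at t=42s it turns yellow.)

Answer: green

Derivation:
Cycle length = 42 + 5 + 44 = 91s
t = 396, phase_t = 396 mod 91 = 32
32 < 42 (green end) → GREEN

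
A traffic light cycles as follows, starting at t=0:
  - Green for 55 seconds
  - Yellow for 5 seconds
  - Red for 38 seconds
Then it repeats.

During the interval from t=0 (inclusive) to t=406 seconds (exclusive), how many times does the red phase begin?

Answer: 4

Derivation:
Cycle = 55+5+38 = 98s
red phase starts at t = k*98 + 60 for k=0,1,2,...
Need k*98+60 < 406 → k < 3.531
k ∈ {0, ..., 3} → 4 starts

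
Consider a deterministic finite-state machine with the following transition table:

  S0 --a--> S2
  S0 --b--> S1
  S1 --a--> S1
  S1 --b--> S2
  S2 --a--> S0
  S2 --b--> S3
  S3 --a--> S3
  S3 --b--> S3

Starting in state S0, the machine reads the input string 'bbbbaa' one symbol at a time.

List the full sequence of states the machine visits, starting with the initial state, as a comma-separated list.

Answer: S0, S1, S2, S3, S3, S3, S3

Derivation:
Start: S0
  read 'b': S0 --b--> S1
  read 'b': S1 --b--> S2
  read 'b': S2 --b--> S3
  read 'b': S3 --b--> S3
  read 'a': S3 --a--> S3
  read 'a': S3 --a--> S3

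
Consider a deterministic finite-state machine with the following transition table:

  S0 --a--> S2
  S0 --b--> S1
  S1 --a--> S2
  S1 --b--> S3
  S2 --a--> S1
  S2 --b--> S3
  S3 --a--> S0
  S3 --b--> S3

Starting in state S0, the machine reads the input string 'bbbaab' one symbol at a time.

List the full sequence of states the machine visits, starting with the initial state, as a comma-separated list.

Start: S0
  read 'b': S0 --b--> S1
  read 'b': S1 --b--> S3
  read 'b': S3 --b--> S3
  read 'a': S3 --a--> S0
  read 'a': S0 --a--> S2
  read 'b': S2 --b--> S3

Answer: S0, S1, S3, S3, S0, S2, S3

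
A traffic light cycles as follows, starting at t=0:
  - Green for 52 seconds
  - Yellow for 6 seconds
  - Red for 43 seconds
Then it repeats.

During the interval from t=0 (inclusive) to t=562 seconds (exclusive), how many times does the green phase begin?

Cycle = 52+6+43 = 101s
green phase starts at t = k*101 + 0 for k=0,1,2,...
Need k*101+0 < 562 → k < 5.564
k ∈ {0, ..., 5} → 6 starts

Answer: 6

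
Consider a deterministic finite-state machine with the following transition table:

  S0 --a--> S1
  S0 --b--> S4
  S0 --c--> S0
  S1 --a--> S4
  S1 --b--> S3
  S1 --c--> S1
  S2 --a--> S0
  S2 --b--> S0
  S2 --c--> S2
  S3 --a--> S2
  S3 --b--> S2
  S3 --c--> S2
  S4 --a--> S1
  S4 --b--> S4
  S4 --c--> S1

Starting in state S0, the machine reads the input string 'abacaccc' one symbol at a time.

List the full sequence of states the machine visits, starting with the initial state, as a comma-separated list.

Start: S0
  read 'a': S0 --a--> S1
  read 'b': S1 --b--> S3
  read 'a': S3 --a--> S2
  read 'c': S2 --c--> S2
  read 'a': S2 --a--> S0
  read 'c': S0 --c--> S0
  read 'c': S0 --c--> S0
  read 'c': S0 --c--> S0

Answer: S0, S1, S3, S2, S2, S0, S0, S0, S0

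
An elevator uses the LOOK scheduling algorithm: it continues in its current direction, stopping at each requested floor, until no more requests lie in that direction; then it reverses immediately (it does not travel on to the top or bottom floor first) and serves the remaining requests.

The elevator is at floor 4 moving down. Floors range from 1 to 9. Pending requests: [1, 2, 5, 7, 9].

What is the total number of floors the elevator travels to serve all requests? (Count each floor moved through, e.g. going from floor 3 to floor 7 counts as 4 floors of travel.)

Answer: 11

Derivation:
Start at floor 4 moving down, LOOK stop order: [2, 1, 5, 7, 9]
  4 → 2: |2-4| = 2, total = 2
  2 → 1: |1-2| = 1, total = 3
  1 → 5: |5-1| = 4, total = 7
  5 → 7: |7-5| = 2, total = 9
  7 → 9: |9-7| = 2, total = 11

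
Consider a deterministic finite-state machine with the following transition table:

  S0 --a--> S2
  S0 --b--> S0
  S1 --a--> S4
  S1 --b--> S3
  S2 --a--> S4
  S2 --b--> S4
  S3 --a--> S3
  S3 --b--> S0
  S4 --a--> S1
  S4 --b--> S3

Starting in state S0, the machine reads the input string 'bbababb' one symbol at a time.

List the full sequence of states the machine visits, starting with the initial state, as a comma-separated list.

Answer: S0, S0, S0, S2, S4, S1, S3, S0

Derivation:
Start: S0
  read 'b': S0 --b--> S0
  read 'b': S0 --b--> S0
  read 'a': S0 --a--> S2
  read 'b': S2 --b--> S4
  read 'a': S4 --a--> S1
  read 'b': S1 --b--> S3
  read 'b': S3 --b--> S0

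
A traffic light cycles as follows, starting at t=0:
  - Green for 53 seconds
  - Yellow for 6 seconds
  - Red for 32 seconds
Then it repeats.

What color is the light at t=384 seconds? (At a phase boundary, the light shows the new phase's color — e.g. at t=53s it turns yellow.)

Answer: green

Derivation:
Cycle length = 53 + 6 + 32 = 91s
t = 384, phase_t = 384 mod 91 = 20
20 < 53 (green end) → GREEN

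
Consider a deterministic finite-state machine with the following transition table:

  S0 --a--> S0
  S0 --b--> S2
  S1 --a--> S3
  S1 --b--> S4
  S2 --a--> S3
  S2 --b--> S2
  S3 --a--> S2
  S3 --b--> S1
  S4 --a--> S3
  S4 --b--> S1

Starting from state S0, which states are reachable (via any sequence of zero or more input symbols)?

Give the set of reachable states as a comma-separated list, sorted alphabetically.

BFS from S0:
  visit S0: S0--a-->S0 (seen), S0--b-->S2 (new)
  visit S2: S2--a-->S3 (new), S2--b-->S2 (seen)
  visit S3: S3--a-->S2 (seen), S3--b-->S1 (new)
  visit S1: S1--a-->S3 (seen), S1--b-->S4 (new)
  visit S4: S4--a-->S3 (seen), S4--b-->S1 (seen)

Answer: S0, S1, S2, S3, S4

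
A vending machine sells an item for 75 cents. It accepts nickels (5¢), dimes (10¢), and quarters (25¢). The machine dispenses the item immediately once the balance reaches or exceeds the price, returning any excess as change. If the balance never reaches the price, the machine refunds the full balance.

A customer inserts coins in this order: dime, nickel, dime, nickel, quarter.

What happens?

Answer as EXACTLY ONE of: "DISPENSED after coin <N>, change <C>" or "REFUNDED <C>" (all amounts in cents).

Price: 75¢
Coin 1 (dime, 10¢): balance = 10¢
Coin 2 (nickel, 5¢): balance = 15¢
Coin 3 (dime, 10¢): balance = 25¢
Coin 4 (nickel, 5¢): balance = 30¢
Coin 5 (quarter, 25¢): balance = 55¢
All coins inserted, balance 55¢ < price 75¢ → REFUND 55¢

Answer: REFUNDED 55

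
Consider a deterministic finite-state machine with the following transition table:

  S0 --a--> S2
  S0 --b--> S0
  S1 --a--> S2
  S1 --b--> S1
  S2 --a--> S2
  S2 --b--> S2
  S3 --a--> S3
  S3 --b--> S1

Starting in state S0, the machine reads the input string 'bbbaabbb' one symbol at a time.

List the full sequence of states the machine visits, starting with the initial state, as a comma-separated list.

Start: S0
  read 'b': S0 --b--> S0
  read 'b': S0 --b--> S0
  read 'b': S0 --b--> S0
  read 'a': S0 --a--> S2
  read 'a': S2 --a--> S2
  read 'b': S2 --b--> S2
  read 'b': S2 --b--> S2
  read 'b': S2 --b--> S2

Answer: S0, S0, S0, S0, S2, S2, S2, S2, S2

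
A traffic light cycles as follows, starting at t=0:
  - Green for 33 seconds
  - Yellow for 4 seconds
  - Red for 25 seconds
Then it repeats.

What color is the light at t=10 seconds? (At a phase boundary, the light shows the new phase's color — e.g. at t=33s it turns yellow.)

Answer: green

Derivation:
Cycle length = 33 + 4 + 25 = 62s
t = 10, phase_t = 10 mod 62 = 10
10 < 33 (green end) → GREEN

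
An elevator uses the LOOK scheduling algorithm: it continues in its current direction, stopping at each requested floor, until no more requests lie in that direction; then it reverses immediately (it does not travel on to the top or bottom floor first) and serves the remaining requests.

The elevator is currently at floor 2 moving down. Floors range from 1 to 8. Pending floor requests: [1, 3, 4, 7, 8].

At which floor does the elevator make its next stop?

Current floor: 2, direction: down
Requests above: [3, 4, 7, 8]
Requests below: [1]
Moving down and requests lie below → nearest below is max([1]) = 1

Answer: 1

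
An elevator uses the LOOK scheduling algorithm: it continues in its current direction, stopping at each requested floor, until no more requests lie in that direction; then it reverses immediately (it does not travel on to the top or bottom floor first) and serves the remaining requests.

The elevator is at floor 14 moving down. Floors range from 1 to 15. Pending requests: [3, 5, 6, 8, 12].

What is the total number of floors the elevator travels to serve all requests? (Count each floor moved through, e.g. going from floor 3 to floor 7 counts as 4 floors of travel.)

Start at floor 14 moving down, LOOK stop order: [12, 8, 6, 5, 3]
  14 → 12: |12-14| = 2, total = 2
  12 → 8: |8-12| = 4, total = 6
  8 → 6: |6-8| = 2, total = 8
  6 → 5: |5-6| = 1, total = 9
  5 → 3: |3-5| = 2, total = 11

Answer: 11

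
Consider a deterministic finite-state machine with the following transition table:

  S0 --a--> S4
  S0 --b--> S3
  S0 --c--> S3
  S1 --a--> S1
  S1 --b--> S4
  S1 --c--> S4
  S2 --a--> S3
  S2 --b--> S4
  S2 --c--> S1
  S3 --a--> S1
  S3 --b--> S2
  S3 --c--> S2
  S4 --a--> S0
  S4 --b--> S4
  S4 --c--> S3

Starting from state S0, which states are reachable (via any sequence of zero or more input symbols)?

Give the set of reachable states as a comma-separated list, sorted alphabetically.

Answer: S0, S1, S2, S3, S4

Derivation:
BFS from S0:
  visit S0: S0--a-->S4 (new), S0--b-->S3 (new), S0--c-->S3 (seen)
  visit S4: S4--a-->S0 (seen), S4--b-->S4 (seen), S4--c-->S3 (seen)
  visit S3: S3--a-->S1 (new), S3--b-->S2 (new), S3--c-->S2 (seen)
  visit S1: S1--a-->S1 (seen), S1--b-->S4 (seen), S1--c-->S4 (seen)
  visit S2: S2--a-->S3 (seen), S2--b-->S4 (seen), S2--c-->S1 (seen)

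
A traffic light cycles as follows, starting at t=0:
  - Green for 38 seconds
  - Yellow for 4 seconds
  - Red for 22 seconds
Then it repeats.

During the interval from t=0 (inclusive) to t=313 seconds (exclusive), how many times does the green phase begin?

Cycle = 38+4+22 = 64s
green phase starts at t = k*64 + 0 for k=0,1,2,...
Need k*64+0 < 313 → k < 4.891
k ∈ {0, ..., 4} → 5 starts

Answer: 5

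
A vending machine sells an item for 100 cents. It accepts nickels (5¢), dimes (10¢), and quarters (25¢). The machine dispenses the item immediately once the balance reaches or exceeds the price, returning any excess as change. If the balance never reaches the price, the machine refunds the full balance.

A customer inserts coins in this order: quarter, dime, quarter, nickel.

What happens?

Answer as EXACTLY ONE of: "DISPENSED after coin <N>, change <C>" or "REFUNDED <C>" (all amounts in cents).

Answer: REFUNDED 65

Derivation:
Price: 100¢
Coin 1 (quarter, 25¢): balance = 25¢
Coin 2 (dime, 10¢): balance = 35¢
Coin 3 (quarter, 25¢): balance = 60¢
Coin 4 (nickel, 5¢): balance = 65¢
All coins inserted, balance 65¢ < price 100¢ → REFUND 65¢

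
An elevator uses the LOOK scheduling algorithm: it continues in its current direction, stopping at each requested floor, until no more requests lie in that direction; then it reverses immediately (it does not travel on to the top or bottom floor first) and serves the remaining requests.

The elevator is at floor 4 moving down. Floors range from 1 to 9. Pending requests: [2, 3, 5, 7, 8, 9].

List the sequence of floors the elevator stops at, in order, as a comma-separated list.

Current: 4, moving DOWN
Serve below first (descending): [3, 2]
Then reverse, serve above (ascending): [5, 7, 8, 9]

Answer: 3, 2, 5, 7, 8, 9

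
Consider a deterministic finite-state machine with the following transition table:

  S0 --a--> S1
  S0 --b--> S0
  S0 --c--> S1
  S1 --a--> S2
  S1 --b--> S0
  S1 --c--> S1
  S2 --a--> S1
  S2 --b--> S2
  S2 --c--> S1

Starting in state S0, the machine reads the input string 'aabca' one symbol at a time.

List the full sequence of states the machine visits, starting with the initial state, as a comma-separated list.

Answer: S0, S1, S2, S2, S1, S2

Derivation:
Start: S0
  read 'a': S0 --a--> S1
  read 'a': S1 --a--> S2
  read 'b': S2 --b--> S2
  read 'c': S2 --c--> S1
  read 'a': S1 --a--> S2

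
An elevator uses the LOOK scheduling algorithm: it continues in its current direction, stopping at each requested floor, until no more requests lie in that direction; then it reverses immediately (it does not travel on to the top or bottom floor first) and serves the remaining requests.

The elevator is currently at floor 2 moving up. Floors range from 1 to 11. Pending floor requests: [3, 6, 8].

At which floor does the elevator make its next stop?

Current floor: 2, direction: up
Requests above: [3, 6, 8]
Requests below: []
Moving up and requests lie above → nearest above is min([3, 6, 8]) = 3

Answer: 3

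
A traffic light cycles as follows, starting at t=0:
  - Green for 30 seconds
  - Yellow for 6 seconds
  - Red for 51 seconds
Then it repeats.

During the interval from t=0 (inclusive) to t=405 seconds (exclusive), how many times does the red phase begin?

Cycle = 30+6+51 = 87s
red phase starts at t = k*87 + 36 for k=0,1,2,...
Need k*87+36 < 405 → k < 4.241
k ∈ {0, ..., 4} → 5 starts

Answer: 5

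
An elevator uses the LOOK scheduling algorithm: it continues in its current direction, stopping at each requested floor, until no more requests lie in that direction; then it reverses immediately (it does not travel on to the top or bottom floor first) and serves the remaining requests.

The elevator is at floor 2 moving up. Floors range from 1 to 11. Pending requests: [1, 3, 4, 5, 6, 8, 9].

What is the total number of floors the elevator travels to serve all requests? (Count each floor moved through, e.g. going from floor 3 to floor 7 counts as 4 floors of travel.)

Start at floor 2 moving up, LOOK stop order: [3, 4, 5, 6, 8, 9, 1]
  2 → 3: |3-2| = 1, total = 1
  3 → 4: |4-3| = 1, total = 2
  4 → 5: |5-4| = 1, total = 3
  5 → 6: |6-5| = 1, total = 4
  6 → 8: |8-6| = 2, total = 6
  8 → 9: |9-8| = 1, total = 7
  9 → 1: |1-9| = 8, total = 15

Answer: 15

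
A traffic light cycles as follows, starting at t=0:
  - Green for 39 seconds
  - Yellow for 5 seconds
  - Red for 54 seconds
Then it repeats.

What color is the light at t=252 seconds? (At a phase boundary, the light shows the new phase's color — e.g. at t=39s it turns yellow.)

Cycle length = 39 + 5 + 54 = 98s
t = 252, phase_t = 252 mod 98 = 56
56 >= 44 → RED

Answer: red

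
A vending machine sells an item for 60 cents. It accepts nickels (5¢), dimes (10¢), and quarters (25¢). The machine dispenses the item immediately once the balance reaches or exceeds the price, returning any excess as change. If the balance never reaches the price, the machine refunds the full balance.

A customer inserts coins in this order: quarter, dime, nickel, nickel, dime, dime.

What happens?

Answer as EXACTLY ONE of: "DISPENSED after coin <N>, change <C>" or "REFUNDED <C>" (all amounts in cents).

Answer: DISPENSED after coin 6, change 5

Derivation:
Price: 60¢
Coin 1 (quarter, 25¢): balance = 25¢
Coin 2 (dime, 10¢): balance = 35¢
Coin 3 (nickel, 5¢): balance = 40¢
Coin 4 (nickel, 5¢): balance = 45¢
Coin 5 (dime, 10¢): balance = 55¢
Coin 6 (dime, 10¢): balance = 65¢
  → balance >= price → DISPENSE, change = 65 - 60 = 5¢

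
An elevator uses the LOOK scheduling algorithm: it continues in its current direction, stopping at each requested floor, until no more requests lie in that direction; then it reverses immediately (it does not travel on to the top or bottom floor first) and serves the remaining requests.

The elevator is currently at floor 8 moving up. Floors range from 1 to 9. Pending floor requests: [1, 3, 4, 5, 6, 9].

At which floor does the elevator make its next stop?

Current floor: 8, direction: up
Requests above: [9]
Requests below: [1, 3, 4, 5, 6]
Moving up and requests lie above → nearest above is min([9]) = 9

Answer: 9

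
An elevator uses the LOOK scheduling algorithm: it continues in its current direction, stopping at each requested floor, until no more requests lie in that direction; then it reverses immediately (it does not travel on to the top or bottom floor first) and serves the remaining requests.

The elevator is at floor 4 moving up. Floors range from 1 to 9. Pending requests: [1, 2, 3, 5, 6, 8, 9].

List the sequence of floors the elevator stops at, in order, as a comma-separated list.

Answer: 5, 6, 8, 9, 3, 2, 1

Derivation:
Current: 4, moving UP
Serve above first (ascending): [5, 6, 8, 9]
Then reverse, serve below (descending): [3, 2, 1]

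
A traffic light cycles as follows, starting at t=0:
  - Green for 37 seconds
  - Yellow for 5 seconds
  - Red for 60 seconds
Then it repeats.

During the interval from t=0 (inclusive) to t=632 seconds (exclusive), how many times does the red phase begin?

Answer: 6

Derivation:
Cycle = 37+5+60 = 102s
red phase starts at t = k*102 + 42 for k=0,1,2,...
Need k*102+42 < 632 → k < 5.784
k ∈ {0, ..., 5} → 6 starts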